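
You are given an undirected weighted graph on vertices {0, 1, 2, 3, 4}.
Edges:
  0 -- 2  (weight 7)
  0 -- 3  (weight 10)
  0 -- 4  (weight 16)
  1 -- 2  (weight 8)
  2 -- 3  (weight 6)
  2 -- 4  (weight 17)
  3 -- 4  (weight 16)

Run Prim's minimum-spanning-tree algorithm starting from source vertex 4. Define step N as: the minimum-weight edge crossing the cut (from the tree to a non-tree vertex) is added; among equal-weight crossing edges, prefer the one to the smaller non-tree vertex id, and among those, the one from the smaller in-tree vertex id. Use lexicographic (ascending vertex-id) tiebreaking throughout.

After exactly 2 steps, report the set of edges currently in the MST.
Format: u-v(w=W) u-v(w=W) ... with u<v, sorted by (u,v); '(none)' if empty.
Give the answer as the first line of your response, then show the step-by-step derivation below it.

0-2(w=7) 0-4(w=16)

step 1: add edge 0-4 (w=16); MST = {0-4(w=16)}
step 2: add edge 0-2 (w=7); MST = {0-2(w=7) 0-4(w=16)}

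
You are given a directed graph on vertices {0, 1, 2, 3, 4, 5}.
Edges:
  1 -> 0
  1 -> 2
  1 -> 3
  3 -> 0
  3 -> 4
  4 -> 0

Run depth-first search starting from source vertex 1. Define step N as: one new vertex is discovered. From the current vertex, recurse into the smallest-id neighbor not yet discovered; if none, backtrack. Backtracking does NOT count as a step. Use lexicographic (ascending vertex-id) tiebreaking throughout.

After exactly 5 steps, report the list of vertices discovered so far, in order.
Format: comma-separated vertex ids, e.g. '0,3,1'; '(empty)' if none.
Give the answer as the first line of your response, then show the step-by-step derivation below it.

1,0,2,3,4

step 1: discover 1; path=1; order=1
step 2: discover 0; path=1>0; order=1,0
step 3: discover 2; path=1>2; order=1,0,2
step 4: discover 3; path=1>3; order=1,0,2,3
step 5: discover 4; path=1>3>4; order=1,0,2,3,4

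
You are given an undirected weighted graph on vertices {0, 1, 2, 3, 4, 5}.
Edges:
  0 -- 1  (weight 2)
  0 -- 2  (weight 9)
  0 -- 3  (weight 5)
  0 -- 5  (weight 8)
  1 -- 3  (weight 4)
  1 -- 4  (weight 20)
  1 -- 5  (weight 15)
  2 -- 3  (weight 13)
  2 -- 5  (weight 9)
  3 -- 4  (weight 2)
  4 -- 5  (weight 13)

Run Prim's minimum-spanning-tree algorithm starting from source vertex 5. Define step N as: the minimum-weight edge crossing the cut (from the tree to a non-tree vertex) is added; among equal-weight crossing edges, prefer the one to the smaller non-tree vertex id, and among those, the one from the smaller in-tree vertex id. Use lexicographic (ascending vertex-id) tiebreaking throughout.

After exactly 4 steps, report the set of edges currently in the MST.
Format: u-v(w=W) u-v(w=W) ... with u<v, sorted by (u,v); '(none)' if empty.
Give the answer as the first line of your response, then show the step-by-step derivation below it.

0-1(w=2) 0-5(w=8) 1-3(w=4) 3-4(w=2)

step 1: add edge 0-5 (w=8); MST = {0-5(w=8)}
step 2: add edge 0-1 (w=2); MST = {0-1(w=2) 0-5(w=8)}
step 3: add edge 1-3 (w=4); MST = {0-1(w=2) 0-5(w=8) 1-3(w=4)}
step 4: add edge 3-4 (w=2); MST = {0-1(w=2) 0-5(w=8) 1-3(w=4) 3-4(w=2)}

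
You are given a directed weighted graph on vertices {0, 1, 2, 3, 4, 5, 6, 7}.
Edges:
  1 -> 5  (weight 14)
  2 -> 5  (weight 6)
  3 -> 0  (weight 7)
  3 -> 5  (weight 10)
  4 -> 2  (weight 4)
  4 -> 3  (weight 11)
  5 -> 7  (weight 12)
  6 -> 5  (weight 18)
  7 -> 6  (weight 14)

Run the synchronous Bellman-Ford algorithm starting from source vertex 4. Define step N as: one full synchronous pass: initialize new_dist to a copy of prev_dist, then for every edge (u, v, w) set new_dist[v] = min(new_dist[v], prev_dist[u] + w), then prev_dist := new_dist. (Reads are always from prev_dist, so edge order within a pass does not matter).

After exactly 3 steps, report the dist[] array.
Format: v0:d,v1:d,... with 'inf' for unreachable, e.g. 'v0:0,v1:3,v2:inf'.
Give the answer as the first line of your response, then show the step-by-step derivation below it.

v0:18,v1:inf,v2:4,v3:11,v4:0,v5:10,v6:inf,v7:22

step 1: dist = v0:inf,v1:inf,v2:4,v3:11,v4:0,v5:inf,v6:inf,v7:inf
step 2: dist = v0:18,v1:inf,v2:4,v3:11,v4:0,v5:10,v6:inf,v7:inf
step 3: dist = v0:18,v1:inf,v2:4,v3:11,v4:0,v5:10,v6:inf,v7:22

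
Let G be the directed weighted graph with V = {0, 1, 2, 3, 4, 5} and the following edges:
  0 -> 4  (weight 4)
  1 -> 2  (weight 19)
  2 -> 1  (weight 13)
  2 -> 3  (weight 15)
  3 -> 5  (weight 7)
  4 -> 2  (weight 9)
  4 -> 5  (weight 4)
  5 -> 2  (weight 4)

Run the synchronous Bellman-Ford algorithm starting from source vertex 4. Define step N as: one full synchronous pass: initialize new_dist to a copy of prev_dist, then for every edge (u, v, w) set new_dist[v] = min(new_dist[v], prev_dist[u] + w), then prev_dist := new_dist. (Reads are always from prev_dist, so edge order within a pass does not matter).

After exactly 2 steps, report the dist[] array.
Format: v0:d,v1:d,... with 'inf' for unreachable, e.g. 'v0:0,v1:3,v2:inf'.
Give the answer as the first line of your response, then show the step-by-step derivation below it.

v0:inf,v1:22,v2:8,v3:24,v4:0,v5:4

step 1: dist = v0:inf,v1:inf,v2:9,v3:inf,v4:0,v5:4
step 2: dist = v0:inf,v1:22,v2:8,v3:24,v4:0,v5:4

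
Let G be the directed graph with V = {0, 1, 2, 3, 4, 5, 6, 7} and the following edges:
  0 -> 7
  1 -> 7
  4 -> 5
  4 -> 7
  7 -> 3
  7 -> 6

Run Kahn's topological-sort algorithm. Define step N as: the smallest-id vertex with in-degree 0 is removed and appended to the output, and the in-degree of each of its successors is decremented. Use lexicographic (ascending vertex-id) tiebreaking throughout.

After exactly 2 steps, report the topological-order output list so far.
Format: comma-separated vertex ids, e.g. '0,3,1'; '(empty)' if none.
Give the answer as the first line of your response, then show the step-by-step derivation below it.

0,1

step 1: output 0; order=[0]; indeg=(0,0,0,1,0,1,1,2)
step 2: output 1; order=[0,1]; indeg=(0,0,0,1,0,1,1,1)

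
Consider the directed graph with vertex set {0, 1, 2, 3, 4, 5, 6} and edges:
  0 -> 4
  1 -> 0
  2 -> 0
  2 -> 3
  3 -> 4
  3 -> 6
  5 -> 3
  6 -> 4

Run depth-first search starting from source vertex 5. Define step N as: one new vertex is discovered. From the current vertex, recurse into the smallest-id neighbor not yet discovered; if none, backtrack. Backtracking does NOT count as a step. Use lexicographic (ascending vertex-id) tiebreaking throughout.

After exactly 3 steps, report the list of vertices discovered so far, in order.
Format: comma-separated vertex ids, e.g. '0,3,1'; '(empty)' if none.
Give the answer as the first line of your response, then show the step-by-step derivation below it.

5,3,4

step 1: discover 5; path=5; order=5
step 2: discover 3; path=5>3; order=5,3
step 3: discover 4; path=5>3>4; order=5,3,4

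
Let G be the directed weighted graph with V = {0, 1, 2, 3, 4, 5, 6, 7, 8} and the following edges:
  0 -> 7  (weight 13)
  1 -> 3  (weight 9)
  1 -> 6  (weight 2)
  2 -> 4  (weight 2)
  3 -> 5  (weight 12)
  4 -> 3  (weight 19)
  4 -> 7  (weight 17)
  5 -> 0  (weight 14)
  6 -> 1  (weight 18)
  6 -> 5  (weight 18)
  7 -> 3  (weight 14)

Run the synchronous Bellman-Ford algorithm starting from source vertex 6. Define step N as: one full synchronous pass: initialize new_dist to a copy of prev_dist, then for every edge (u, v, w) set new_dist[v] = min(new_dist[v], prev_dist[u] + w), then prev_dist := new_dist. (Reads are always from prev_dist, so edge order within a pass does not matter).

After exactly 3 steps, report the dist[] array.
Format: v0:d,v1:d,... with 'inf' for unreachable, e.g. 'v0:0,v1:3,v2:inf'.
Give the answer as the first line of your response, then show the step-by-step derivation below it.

v0:32,v1:18,v2:inf,v3:27,v4:inf,v5:18,v6:0,v7:45,v8:inf

step 1: dist = v0:inf,v1:18,v2:inf,v3:inf,v4:inf,v5:18,v6:0,v7:inf,v8:inf
step 2: dist = v0:32,v1:18,v2:inf,v3:27,v4:inf,v5:18,v6:0,v7:inf,v8:inf
step 3: dist = v0:32,v1:18,v2:inf,v3:27,v4:inf,v5:18,v6:0,v7:45,v8:inf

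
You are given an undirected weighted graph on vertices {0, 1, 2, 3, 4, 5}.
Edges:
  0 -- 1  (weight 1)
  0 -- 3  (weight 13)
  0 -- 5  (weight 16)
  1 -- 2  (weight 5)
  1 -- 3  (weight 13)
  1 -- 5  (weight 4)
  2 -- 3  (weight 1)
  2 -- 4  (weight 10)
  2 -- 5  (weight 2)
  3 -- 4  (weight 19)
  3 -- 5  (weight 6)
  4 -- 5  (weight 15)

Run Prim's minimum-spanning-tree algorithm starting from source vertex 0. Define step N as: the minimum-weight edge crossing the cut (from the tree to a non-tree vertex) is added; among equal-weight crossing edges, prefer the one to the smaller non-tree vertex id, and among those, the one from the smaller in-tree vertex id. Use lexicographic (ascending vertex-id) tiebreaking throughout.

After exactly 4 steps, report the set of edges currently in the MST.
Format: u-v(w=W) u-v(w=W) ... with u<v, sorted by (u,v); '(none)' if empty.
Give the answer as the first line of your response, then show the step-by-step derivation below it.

0-1(w=1) 1-5(w=4) 2-3(w=1) 2-5(w=2)

step 1: add edge 0-1 (w=1); MST = {0-1(w=1)}
step 2: add edge 1-5 (w=4); MST = {0-1(w=1) 1-5(w=4)}
step 3: add edge 2-5 (w=2); MST = {0-1(w=1) 1-5(w=4) 2-5(w=2)}
step 4: add edge 2-3 (w=1); MST = {0-1(w=1) 1-5(w=4) 2-3(w=1) 2-5(w=2)}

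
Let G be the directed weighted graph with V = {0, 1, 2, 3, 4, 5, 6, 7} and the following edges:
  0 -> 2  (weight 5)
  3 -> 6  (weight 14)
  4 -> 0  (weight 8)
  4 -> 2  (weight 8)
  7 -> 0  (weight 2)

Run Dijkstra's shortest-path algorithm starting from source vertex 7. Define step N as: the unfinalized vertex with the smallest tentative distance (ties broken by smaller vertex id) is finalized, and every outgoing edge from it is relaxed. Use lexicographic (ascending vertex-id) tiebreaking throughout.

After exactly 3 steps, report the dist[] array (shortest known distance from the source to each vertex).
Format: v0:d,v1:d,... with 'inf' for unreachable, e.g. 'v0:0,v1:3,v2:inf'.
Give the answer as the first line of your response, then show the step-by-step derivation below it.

v0:2,v1:inf,v2:7,v3:inf,v4:inf,v5:inf,v6:inf,v7:0

step 1: dist = v0:2,v1:inf,v2:inf,v3:inf,v4:inf,v5:inf,v6:inf,v7:0
step 2: dist = v0:2,v1:inf,v2:7,v3:inf,v4:inf,v5:inf,v6:inf,v7:0
step 3: dist = v0:2,v1:inf,v2:7,v3:inf,v4:inf,v5:inf,v6:inf,v7:0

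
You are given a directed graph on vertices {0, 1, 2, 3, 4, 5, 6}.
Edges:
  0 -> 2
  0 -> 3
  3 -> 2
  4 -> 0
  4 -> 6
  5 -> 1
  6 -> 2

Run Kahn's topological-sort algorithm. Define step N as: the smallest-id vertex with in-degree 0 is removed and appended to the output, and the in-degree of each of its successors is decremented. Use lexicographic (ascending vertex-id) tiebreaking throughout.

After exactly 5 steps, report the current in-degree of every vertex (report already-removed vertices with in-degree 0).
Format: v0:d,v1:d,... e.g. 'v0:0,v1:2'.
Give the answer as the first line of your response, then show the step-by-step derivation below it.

v0:0,v1:0,v2:1,v3:0,v4:0,v5:0,v6:0

step 1: output 4; order=[4]; indeg=(0,1,3,1,0,0,0)
step 2: output 0; order=[4,0]; indeg=(0,1,2,0,0,0,0)
step 3: output 3; order=[4,0,3]; indeg=(0,1,1,0,0,0,0)
step 4: output 5; order=[4,0,3,5]; indeg=(0,0,1,0,0,0,0)
step 5: output 1; order=[4,0,3,5,1]; indeg=(0,0,1,0,0,0,0)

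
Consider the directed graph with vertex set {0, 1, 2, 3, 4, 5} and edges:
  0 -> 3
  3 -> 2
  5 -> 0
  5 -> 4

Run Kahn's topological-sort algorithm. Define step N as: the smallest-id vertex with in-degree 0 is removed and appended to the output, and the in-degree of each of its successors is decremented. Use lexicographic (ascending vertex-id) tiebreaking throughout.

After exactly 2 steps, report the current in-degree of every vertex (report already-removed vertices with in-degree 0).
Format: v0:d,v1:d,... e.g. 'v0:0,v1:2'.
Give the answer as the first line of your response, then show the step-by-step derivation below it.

v0:0,v1:0,v2:1,v3:1,v4:0,v5:0

step 1: output 1; order=[1]; indeg=(1,0,1,1,1,0)
step 2: output 5; order=[1,5]; indeg=(0,0,1,1,0,0)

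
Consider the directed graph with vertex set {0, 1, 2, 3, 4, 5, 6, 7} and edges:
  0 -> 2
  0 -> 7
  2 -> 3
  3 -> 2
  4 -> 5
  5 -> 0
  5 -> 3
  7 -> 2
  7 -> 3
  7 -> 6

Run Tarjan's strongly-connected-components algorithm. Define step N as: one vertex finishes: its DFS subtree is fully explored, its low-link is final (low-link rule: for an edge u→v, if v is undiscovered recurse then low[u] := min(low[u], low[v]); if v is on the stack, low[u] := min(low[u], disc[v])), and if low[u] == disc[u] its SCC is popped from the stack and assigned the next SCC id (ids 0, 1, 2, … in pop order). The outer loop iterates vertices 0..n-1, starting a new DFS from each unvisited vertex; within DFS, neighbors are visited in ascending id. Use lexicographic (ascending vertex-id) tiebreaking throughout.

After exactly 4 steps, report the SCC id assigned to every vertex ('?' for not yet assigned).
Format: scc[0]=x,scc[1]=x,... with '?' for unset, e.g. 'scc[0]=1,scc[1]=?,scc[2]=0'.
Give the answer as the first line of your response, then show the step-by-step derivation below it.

scc[0]=?,scc[1]=?,scc[2]=0,scc[3]=0,scc[4]=?,scc[5]=?,scc[6]=1,scc[7]=2

step 1: low=(low[0]=0,low[1]=?,low[2]=1,low[3]=1,low[4]=?,low[5]=?,low[6]=?,low[7]=?); scc=(scc[0]=?,scc[1]=?,scc[2]=?,scc[3]=?,scc[4]=?,scc[5]=?,scc[6]=?,scc[7]=?)
step 2: low=(low[0]=0,low[1]=?,low[2]=1,low[3]=1,low[4]=?,low[5]=?,low[6]=?,low[7]=?); scc=(scc[0]=?,scc[1]=?,scc[2]=0,scc[3]=0,scc[4]=?,scc[5]=?,scc[6]=?,scc[7]=?)
step 3: low=(low[0]=0,low[1]=?,low[2]=1,low[3]=1,low[4]=?,low[5]=?,low[6]=4,low[7]=3); scc=(scc[0]=?,scc[1]=?,scc[2]=0,scc[3]=0,scc[4]=?,scc[5]=?,scc[6]=1,scc[7]=?)
step 4: low=(low[0]=0,low[1]=?,low[2]=1,low[3]=1,low[4]=?,low[5]=?,low[6]=4,low[7]=3); scc=(scc[0]=?,scc[1]=?,scc[2]=0,scc[3]=0,scc[4]=?,scc[5]=?,scc[6]=1,scc[7]=2)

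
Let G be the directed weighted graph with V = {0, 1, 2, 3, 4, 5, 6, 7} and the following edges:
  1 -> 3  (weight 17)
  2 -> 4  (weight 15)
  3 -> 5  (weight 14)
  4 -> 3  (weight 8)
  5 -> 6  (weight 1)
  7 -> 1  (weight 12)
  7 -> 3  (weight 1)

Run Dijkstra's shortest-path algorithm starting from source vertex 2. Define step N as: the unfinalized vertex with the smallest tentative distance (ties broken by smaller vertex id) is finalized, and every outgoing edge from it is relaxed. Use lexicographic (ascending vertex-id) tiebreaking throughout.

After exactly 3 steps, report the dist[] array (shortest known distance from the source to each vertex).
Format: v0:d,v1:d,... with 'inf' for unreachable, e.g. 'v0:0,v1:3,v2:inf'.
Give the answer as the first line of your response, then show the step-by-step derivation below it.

v0:inf,v1:inf,v2:0,v3:23,v4:15,v5:37,v6:inf,v7:inf

step 1: dist = v0:inf,v1:inf,v2:0,v3:inf,v4:15,v5:inf,v6:inf,v7:inf
step 2: dist = v0:inf,v1:inf,v2:0,v3:23,v4:15,v5:inf,v6:inf,v7:inf
step 3: dist = v0:inf,v1:inf,v2:0,v3:23,v4:15,v5:37,v6:inf,v7:inf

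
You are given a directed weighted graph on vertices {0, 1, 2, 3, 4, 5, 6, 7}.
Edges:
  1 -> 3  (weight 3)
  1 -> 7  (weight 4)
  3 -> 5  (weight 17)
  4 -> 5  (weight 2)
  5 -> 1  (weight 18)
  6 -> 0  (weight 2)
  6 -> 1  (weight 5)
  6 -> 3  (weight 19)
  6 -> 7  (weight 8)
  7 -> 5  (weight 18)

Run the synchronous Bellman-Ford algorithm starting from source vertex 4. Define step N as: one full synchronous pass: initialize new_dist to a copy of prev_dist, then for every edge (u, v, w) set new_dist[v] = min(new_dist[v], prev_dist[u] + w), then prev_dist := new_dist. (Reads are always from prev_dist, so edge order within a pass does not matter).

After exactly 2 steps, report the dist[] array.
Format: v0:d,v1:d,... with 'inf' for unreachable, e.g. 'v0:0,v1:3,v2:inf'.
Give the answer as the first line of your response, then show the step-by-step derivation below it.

v0:inf,v1:20,v2:inf,v3:inf,v4:0,v5:2,v6:inf,v7:inf

step 1: dist = v0:inf,v1:inf,v2:inf,v3:inf,v4:0,v5:2,v6:inf,v7:inf
step 2: dist = v0:inf,v1:20,v2:inf,v3:inf,v4:0,v5:2,v6:inf,v7:inf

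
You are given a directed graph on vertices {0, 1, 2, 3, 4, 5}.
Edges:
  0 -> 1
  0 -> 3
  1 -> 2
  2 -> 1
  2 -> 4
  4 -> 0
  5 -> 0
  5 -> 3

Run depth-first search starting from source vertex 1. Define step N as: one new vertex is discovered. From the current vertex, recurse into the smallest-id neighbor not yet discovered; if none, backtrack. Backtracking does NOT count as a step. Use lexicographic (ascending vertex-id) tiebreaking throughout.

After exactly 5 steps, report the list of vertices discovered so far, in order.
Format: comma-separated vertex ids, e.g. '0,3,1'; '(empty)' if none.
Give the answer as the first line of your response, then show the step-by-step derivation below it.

1,2,4,0,3

step 1: discover 1; path=1; order=1
step 2: discover 2; path=1>2; order=1,2
step 3: discover 4; path=1>2>4; order=1,2,4
step 4: discover 0; path=1>2>4>0; order=1,2,4,0
step 5: discover 3; path=1>2>4>0>3; order=1,2,4,0,3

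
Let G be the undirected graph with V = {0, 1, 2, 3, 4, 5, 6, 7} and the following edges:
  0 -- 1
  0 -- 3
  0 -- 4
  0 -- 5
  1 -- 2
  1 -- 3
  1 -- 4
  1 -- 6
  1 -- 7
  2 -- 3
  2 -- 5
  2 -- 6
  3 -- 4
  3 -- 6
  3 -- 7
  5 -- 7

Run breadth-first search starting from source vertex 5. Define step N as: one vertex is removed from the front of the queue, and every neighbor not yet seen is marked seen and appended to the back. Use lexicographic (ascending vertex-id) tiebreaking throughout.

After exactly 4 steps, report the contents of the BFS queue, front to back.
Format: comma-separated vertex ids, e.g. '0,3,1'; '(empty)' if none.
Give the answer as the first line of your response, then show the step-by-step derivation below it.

1,3,4,6

step 1: dequeue 5; queue=[0,2,7]; order=5
step 2: dequeue 0; queue=[2,7,1,3,4]; order=5,0
step 3: dequeue 2; queue=[7,1,3,4,6]; order=5,0,2
step 4: dequeue 7; queue=[1,3,4,6]; order=5,0,2,7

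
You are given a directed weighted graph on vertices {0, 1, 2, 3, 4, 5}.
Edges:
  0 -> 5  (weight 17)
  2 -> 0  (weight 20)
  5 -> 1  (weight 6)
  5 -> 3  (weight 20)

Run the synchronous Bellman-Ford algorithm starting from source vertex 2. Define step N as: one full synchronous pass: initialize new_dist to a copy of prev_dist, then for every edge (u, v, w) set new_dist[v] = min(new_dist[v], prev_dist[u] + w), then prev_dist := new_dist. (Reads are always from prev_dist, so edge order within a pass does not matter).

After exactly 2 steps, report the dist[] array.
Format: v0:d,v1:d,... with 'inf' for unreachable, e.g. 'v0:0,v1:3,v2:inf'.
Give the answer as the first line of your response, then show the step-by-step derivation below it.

v0:20,v1:inf,v2:0,v3:inf,v4:inf,v5:37

step 1: dist = v0:20,v1:inf,v2:0,v3:inf,v4:inf,v5:inf
step 2: dist = v0:20,v1:inf,v2:0,v3:inf,v4:inf,v5:37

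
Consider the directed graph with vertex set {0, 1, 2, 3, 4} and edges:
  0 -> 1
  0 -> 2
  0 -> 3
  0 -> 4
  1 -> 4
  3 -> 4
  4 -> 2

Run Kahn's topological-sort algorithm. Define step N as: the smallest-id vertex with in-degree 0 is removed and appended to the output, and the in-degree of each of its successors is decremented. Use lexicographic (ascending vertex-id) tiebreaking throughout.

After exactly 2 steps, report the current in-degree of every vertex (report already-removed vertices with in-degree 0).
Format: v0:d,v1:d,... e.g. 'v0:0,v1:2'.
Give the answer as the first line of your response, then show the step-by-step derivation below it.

v0:0,v1:0,v2:1,v3:0,v4:1

step 1: output 0; order=[0]; indeg=(0,0,1,0,2)
step 2: output 1; order=[0,1]; indeg=(0,0,1,0,1)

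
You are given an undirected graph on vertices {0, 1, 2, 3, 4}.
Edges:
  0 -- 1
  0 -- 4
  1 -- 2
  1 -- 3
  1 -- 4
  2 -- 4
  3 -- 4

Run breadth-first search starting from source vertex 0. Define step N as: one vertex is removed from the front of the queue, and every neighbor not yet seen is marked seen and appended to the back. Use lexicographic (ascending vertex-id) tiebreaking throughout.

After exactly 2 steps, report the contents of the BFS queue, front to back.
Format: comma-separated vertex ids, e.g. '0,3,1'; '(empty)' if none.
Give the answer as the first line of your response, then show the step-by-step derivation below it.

4,2,3

step 1: dequeue 0; queue=[1,4]; order=0
step 2: dequeue 1; queue=[4,2,3]; order=0,1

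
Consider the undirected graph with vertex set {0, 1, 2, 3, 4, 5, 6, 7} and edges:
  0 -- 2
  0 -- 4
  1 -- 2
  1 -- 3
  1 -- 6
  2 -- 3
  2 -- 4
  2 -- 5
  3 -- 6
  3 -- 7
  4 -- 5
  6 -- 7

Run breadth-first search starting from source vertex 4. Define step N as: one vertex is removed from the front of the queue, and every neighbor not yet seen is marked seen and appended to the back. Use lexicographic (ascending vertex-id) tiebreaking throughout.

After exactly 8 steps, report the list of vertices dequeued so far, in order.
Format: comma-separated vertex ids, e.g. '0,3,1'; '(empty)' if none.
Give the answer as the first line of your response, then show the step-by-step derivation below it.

4,0,2,5,1,3,6,7

step 1: dequeue 4; queue=[0,2,5]; order=4
step 2: dequeue 0; queue=[2,5]; order=4,0
step 3: dequeue 2; queue=[5,1,3]; order=4,0,2
step 4: dequeue 5; queue=[1,3]; order=4,0,2,5
step 5: dequeue 1; queue=[3,6]; order=4,0,2,5,1
step 6: dequeue 3; queue=[6,7]; order=4,0,2,5,1,3
step 7: dequeue 6; queue=[7]; order=4,0,2,5,1,3,6
step 8: dequeue 7; queue=[(empty)]; order=4,0,2,5,1,3,6,7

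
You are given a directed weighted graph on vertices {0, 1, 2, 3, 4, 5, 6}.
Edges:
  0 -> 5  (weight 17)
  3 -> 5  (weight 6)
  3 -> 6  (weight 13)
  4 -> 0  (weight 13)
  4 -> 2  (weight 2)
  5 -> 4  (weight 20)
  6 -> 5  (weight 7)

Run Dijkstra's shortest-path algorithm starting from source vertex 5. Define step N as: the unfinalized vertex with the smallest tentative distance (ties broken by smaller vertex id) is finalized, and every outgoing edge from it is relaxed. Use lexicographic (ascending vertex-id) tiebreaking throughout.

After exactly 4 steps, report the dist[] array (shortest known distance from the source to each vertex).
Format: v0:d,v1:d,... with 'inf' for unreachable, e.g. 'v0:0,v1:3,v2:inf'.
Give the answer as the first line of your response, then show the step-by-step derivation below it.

v0:33,v1:inf,v2:22,v3:inf,v4:20,v5:0,v6:inf

step 1: dist = v0:inf,v1:inf,v2:inf,v3:inf,v4:20,v5:0,v6:inf
step 2: dist = v0:33,v1:inf,v2:22,v3:inf,v4:20,v5:0,v6:inf
step 3: dist = v0:33,v1:inf,v2:22,v3:inf,v4:20,v5:0,v6:inf
step 4: dist = v0:33,v1:inf,v2:22,v3:inf,v4:20,v5:0,v6:inf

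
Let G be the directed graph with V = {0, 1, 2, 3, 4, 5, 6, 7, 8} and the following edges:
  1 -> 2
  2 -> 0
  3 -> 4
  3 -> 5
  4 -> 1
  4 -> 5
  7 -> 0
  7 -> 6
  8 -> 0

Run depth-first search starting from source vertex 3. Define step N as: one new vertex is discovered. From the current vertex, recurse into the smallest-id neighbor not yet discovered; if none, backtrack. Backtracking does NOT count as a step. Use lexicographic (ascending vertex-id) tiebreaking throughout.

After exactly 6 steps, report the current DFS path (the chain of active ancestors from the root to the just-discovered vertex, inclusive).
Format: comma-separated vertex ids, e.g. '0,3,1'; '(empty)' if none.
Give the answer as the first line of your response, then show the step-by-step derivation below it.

3,4,5

step 1: discover 3; path=3; order=3
step 2: discover 4; path=3>4; order=3,4
step 3: discover 1; path=3>4>1; order=3,4,1
step 4: discover 2; path=3>4>1>2; order=3,4,1,2
step 5: discover 0; path=3>4>1>2>0; order=3,4,1,2,0
step 6: discover 5; path=3>4>5; order=3,4,1,2,0,5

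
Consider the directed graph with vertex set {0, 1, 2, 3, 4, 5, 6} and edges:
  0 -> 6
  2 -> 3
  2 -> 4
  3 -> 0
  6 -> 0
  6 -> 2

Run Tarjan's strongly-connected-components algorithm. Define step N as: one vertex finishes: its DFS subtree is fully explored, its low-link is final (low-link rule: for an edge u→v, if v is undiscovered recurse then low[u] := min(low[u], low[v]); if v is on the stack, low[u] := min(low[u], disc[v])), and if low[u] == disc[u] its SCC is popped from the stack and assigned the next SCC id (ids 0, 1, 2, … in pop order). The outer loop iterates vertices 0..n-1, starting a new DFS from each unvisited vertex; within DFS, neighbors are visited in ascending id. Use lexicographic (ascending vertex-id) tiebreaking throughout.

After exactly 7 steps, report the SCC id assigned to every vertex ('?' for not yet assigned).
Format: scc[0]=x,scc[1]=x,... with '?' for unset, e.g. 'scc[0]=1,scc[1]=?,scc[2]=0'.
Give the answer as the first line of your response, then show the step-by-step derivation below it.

scc[0]=1,scc[1]=2,scc[2]=1,scc[3]=1,scc[4]=0,scc[5]=3,scc[6]=1

step 1: low=(low[0]=0,low[1]=?,low[2]=2,low[3]=0,low[4]=?,low[5]=?,low[6]=0); scc=(scc[0]=?,scc[1]=?,scc[2]=?,scc[3]=?,scc[4]=?,scc[5]=?,scc[6]=?)
step 2: low=(low[0]=0,low[1]=?,low[2]=0,low[3]=0,low[4]=4,low[5]=?,low[6]=0); scc=(scc[0]=?,scc[1]=?,scc[2]=?,scc[3]=?,scc[4]=0,scc[5]=?,scc[6]=?)
step 3: low=(low[0]=0,low[1]=?,low[2]=0,low[3]=0,low[4]=4,low[5]=?,low[6]=0); scc=(scc[0]=?,scc[1]=?,scc[2]=?,scc[3]=?,scc[4]=0,scc[5]=?,scc[6]=?)
step 4: low=(low[0]=0,low[1]=?,low[2]=0,low[3]=0,low[4]=4,low[5]=?,low[6]=0); scc=(scc[0]=?,scc[1]=?,scc[2]=?,scc[3]=?,scc[4]=0,scc[5]=?,scc[6]=?)
step 5: low=(low[0]=0,low[1]=?,low[2]=0,low[3]=0,low[4]=4,low[5]=?,low[6]=0); scc=(scc[0]=1,scc[1]=?,scc[2]=1,scc[3]=1,scc[4]=0,scc[5]=?,scc[6]=1)
step 6: low=(low[0]=0,low[1]=5,low[2]=0,low[3]=0,low[4]=4,low[5]=?,low[6]=0); scc=(scc[0]=1,scc[1]=2,scc[2]=1,scc[3]=1,scc[4]=0,scc[5]=?,scc[6]=1)
step 7: low=(low[0]=0,low[1]=5,low[2]=0,low[3]=0,low[4]=4,low[5]=6,low[6]=0); scc=(scc[0]=1,scc[1]=2,scc[2]=1,scc[3]=1,scc[4]=0,scc[5]=3,scc[6]=1)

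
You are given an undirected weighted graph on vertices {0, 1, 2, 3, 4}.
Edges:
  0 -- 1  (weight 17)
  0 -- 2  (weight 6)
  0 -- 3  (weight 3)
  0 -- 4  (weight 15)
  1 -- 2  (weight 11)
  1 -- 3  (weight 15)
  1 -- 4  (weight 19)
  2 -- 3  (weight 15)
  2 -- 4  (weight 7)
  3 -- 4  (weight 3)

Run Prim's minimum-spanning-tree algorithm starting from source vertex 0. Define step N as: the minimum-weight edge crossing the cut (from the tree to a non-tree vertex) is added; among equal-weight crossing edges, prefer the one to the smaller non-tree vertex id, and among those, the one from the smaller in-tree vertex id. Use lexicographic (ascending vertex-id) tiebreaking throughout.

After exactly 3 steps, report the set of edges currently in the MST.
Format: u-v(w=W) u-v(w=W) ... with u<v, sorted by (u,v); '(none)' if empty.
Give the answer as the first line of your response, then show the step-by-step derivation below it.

0-2(w=6) 0-3(w=3) 3-4(w=3)

step 1: add edge 0-3 (w=3); MST = {0-3(w=3)}
step 2: add edge 3-4 (w=3); MST = {0-3(w=3) 3-4(w=3)}
step 3: add edge 0-2 (w=6); MST = {0-2(w=6) 0-3(w=3) 3-4(w=3)}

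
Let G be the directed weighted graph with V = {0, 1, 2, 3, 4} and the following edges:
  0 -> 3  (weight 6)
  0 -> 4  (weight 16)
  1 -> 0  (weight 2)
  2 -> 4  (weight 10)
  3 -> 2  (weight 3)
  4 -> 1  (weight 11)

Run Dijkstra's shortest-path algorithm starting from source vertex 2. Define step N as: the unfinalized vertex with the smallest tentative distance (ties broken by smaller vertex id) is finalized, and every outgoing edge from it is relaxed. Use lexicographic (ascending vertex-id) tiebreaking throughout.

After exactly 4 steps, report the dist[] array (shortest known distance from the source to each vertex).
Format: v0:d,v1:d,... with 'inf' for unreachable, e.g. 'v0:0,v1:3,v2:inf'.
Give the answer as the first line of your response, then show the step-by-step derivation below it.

v0:23,v1:21,v2:0,v3:29,v4:10

step 1: dist = v0:inf,v1:inf,v2:0,v3:inf,v4:10
step 2: dist = v0:inf,v1:21,v2:0,v3:inf,v4:10
step 3: dist = v0:23,v1:21,v2:0,v3:inf,v4:10
step 4: dist = v0:23,v1:21,v2:0,v3:29,v4:10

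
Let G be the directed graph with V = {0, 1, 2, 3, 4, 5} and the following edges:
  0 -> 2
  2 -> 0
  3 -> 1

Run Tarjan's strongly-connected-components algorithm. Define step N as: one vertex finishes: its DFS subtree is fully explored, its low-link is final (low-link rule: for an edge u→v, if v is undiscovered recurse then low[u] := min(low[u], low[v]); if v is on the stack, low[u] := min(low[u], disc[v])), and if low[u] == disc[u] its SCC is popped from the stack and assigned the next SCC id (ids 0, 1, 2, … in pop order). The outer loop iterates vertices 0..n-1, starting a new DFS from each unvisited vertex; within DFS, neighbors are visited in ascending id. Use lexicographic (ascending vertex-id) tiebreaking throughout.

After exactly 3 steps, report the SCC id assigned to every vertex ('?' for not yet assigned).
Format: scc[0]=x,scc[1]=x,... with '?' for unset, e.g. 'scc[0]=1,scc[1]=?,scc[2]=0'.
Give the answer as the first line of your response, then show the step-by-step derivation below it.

scc[0]=0,scc[1]=1,scc[2]=0,scc[3]=?,scc[4]=?,scc[5]=?

step 1: low=(low[0]=0,low[1]=?,low[2]=0,low[3]=?,low[4]=?,low[5]=?); scc=(scc[0]=?,scc[1]=?,scc[2]=?,scc[3]=?,scc[4]=?,scc[5]=?)
step 2: low=(low[0]=0,low[1]=?,low[2]=0,low[3]=?,low[4]=?,low[5]=?); scc=(scc[0]=0,scc[1]=?,scc[2]=0,scc[3]=?,scc[4]=?,scc[5]=?)
step 3: low=(low[0]=0,low[1]=2,low[2]=0,low[3]=?,low[4]=?,low[5]=?); scc=(scc[0]=0,scc[1]=1,scc[2]=0,scc[3]=?,scc[4]=?,scc[5]=?)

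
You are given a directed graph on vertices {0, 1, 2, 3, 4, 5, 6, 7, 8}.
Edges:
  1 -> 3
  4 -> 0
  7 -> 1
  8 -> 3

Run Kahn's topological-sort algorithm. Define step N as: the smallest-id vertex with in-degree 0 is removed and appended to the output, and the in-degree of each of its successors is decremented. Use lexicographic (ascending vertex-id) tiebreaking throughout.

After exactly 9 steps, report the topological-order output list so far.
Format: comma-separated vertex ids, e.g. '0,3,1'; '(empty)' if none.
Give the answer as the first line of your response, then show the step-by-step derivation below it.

2,4,0,5,6,7,1,8,3

step 1: output 2; order=[2]; indeg=(1,1,0,2,0,0,0,0,0)
step 2: output 4; order=[2,4]; indeg=(0,1,0,2,0,0,0,0,0)
step 3: output 0; order=[2,4,0]; indeg=(0,1,0,2,0,0,0,0,0)
step 4: output 5; order=[2,4,0,5]; indeg=(0,1,0,2,0,0,0,0,0)
step 5: output 6; order=[2,4,0,5,6]; indeg=(0,1,0,2,0,0,0,0,0)
step 6: output 7; order=[2,4,0,5,6,7]; indeg=(0,0,0,2,0,0,0,0,0)
step 7: output 1; order=[2,4,0,5,6,7,1]; indeg=(0,0,0,1,0,0,0,0,0)
step 8: output 8; order=[2,4,0,5,6,7,1,8]; indeg=(0,0,0,0,0,0,0,0,0)
step 9: output 3; order=[2,4,0,5,6,7,1,8,3]; indeg=(0,0,0,0,0,0,0,0,0)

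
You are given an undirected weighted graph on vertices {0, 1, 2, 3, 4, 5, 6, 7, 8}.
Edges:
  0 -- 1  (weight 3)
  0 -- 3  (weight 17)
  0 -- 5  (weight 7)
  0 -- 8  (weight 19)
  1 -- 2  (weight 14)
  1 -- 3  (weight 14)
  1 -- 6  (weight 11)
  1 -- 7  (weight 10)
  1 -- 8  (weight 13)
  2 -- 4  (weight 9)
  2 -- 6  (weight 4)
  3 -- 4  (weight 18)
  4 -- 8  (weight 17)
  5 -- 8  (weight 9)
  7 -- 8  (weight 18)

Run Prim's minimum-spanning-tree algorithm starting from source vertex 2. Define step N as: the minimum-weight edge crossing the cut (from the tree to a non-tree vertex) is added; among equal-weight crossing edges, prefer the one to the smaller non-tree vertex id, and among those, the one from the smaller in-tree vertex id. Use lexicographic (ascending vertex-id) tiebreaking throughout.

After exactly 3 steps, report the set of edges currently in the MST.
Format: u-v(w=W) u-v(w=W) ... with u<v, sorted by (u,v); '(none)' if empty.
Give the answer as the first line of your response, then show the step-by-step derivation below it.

1-6(w=11) 2-4(w=9) 2-6(w=4)

step 1: add edge 2-6 (w=4); MST = {2-6(w=4)}
step 2: add edge 2-4 (w=9); MST = {2-4(w=9) 2-6(w=4)}
step 3: add edge 1-6 (w=11); MST = {1-6(w=11) 2-4(w=9) 2-6(w=4)}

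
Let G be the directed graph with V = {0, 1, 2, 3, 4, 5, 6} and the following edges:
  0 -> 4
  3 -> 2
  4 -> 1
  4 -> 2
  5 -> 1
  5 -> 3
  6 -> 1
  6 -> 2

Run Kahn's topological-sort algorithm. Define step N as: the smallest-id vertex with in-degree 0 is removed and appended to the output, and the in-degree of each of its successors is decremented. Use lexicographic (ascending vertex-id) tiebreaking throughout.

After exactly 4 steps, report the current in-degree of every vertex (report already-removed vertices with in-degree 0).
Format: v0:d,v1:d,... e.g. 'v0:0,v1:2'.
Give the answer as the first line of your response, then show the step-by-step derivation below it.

v0:0,v1:1,v2:1,v3:0,v4:0,v5:0,v6:0

step 1: output 0; order=[0]; indeg=(0,3,3,1,0,0,0)
step 2: output 4; order=[0,4]; indeg=(0,2,2,1,0,0,0)
step 3: output 5; order=[0,4,5]; indeg=(0,1,2,0,0,0,0)
step 4: output 3; order=[0,4,5,3]; indeg=(0,1,1,0,0,0,0)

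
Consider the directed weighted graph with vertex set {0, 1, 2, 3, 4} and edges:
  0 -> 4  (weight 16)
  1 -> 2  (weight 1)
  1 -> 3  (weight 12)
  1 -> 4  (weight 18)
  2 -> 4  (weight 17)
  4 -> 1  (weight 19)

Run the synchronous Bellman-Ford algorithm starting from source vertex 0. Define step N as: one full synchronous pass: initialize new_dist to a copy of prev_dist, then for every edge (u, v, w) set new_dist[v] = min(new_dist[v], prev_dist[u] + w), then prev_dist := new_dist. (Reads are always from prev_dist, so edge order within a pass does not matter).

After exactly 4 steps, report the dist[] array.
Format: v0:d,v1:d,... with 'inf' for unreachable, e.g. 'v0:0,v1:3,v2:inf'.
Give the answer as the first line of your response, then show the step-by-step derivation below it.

v0:0,v1:35,v2:36,v3:47,v4:16

step 1: dist = v0:0,v1:inf,v2:inf,v3:inf,v4:16
step 2: dist = v0:0,v1:35,v2:inf,v3:inf,v4:16
step 3: dist = v0:0,v1:35,v2:36,v3:47,v4:16
step 4: dist = v0:0,v1:35,v2:36,v3:47,v4:16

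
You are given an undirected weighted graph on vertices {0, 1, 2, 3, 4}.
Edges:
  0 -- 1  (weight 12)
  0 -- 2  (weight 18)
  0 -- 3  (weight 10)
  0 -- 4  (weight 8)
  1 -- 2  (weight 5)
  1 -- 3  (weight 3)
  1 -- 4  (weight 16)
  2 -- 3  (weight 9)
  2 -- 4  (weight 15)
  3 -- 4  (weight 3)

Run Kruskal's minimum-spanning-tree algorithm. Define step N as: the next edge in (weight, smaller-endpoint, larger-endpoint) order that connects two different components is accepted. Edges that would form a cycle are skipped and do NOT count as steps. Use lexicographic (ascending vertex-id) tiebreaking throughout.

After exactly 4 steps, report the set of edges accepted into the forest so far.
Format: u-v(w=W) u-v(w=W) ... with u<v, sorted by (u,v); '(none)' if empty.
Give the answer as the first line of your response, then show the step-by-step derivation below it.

0-4(w=8) 1-2(w=5) 1-3(w=3) 3-4(w=3)

step 1: add edge 1-3 (w=3); MST = {1-3(w=3)}
step 2: add edge 3-4 (w=3); MST = {1-3(w=3) 3-4(w=3)}
step 3: add edge 1-2 (w=5); MST = {1-2(w=5) 1-3(w=3) 3-4(w=3)}
step 4: add edge 0-4 (w=8); MST = {0-4(w=8) 1-2(w=5) 1-3(w=3) 3-4(w=3)}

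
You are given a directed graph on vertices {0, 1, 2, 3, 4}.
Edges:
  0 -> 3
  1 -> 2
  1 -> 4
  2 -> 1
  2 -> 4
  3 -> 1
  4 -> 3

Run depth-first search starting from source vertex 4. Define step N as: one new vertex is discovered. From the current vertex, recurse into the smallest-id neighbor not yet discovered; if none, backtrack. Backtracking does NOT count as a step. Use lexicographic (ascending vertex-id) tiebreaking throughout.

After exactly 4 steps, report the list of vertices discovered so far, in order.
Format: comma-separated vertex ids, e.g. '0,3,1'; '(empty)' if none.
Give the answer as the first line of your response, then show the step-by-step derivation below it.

4,3,1,2

step 1: discover 4; path=4; order=4
step 2: discover 3; path=4>3; order=4,3
step 3: discover 1; path=4>3>1; order=4,3,1
step 4: discover 2; path=4>3>1>2; order=4,3,1,2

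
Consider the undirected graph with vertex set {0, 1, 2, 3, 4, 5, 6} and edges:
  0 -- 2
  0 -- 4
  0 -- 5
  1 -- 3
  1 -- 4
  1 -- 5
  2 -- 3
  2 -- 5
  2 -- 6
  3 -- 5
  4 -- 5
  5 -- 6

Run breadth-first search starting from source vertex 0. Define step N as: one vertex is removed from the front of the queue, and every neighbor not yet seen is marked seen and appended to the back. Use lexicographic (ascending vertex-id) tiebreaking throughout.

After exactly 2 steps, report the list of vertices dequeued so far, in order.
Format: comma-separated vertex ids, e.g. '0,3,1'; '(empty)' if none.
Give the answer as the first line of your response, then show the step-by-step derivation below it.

0,2

step 1: dequeue 0; queue=[2,4,5]; order=0
step 2: dequeue 2; queue=[4,5,3,6]; order=0,2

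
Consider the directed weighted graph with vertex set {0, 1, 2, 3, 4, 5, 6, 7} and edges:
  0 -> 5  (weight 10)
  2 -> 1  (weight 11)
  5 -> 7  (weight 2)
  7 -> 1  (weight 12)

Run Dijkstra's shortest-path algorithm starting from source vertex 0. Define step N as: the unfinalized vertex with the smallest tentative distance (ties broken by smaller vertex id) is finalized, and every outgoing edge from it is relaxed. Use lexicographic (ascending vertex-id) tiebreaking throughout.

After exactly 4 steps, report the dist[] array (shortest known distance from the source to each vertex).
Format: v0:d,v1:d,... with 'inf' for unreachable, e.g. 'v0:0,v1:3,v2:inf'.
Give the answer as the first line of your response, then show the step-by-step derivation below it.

v0:0,v1:24,v2:inf,v3:inf,v4:inf,v5:10,v6:inf,v7:12

step 1: dist = v0:0,v1:inf,v2:inf,v3:inf,v4:inf,v5:10,v6:inf,v7:inf
step 2: dist = v0:0,v1:inf,v2:inf,v3:inf,v4:inf,v5:10,v6:inf,v7:12
step 3: dist = v0:0,v1:24,v2:inf,v3:inf,v4:inf,v5:10,v6:inf,v7:12
step 4: dist = v0:0,v1:24,v2:inf,v3:inf,v4:inf,v5:10,v6:inf,v7:12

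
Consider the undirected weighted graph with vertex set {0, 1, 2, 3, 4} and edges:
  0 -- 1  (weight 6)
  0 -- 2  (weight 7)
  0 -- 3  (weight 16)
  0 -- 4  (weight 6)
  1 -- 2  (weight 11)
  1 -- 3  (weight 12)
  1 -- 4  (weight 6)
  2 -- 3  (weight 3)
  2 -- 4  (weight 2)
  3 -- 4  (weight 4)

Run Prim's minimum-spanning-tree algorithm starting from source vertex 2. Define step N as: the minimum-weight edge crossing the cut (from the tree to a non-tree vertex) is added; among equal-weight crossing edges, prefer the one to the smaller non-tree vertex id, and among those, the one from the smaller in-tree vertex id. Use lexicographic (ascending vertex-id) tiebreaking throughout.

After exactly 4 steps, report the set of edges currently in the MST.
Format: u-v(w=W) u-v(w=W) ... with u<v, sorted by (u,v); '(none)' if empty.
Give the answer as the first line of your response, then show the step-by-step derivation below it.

0-1(w=6) 0-4(w=6) 2-3(w=3) 2-4(w=2)

step 1: add edge 2-4 (w=2); MST = {2-4(w=2)}
step 2: add edge 2-3 (w=3); MST = {2-3(w=3) 2-4(w=2)}
step 3: add edge 0-4 (w=6); MST = {0-4(w=6) 2-3(w=3) 2-4(w=2)}
step 4: add edge 0-1 (w=6); MST = {0-1(w=6) 0-4(w=6) 2-3(w=3) 2-4(w=2)}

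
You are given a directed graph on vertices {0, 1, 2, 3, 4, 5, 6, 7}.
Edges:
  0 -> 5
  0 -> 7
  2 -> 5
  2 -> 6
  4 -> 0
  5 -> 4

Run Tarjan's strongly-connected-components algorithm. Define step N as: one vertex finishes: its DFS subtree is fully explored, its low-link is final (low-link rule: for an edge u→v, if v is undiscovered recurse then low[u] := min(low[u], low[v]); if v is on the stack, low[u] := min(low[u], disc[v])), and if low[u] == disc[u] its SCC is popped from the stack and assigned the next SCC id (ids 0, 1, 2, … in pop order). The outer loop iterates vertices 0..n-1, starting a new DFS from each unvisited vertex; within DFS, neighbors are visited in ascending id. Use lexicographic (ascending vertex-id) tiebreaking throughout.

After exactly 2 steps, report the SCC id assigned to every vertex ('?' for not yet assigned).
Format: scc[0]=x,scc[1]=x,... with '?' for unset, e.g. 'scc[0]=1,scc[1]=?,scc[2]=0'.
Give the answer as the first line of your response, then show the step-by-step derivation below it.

scc[0]=?,scc[1]=?,scc[2]=?,scc[3]=?,scc[4]=?,scc[5]=?,scc[6]=?,scc[7]=?

step 1: low=(low[0]=0,low[1]=?,low[2]=?,low[3]=?,low[4]=0,low[5]=1,low[6]=?,low[7]=?); scc=(scc[0]=?,scc[1]=?,scc[2]=?,scc[3]=?,scc[4]=?,scc[5]=?,scc[6]=?,scc[7]=?)
step 2: low=(low[0]=0,low[1]=?,low[2]=?,low[3]=?,low[4]=0,low[5]=0,low[6]=?,low[7]=?); scc=(scc[0]=?,scc[1]=?,scc[2]=?,scc[3]=?,scc[4]=?,scc[5]=?,scc[6]=?,scc[7]=?)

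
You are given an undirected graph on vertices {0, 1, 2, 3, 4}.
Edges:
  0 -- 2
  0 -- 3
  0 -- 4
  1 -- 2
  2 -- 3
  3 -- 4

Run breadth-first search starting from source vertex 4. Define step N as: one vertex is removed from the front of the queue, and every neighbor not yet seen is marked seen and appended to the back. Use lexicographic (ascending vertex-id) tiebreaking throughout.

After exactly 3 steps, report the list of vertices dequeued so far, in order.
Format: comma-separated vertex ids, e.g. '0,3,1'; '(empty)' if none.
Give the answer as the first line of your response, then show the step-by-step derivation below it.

4,0,3

step 1: dequeue 4; queue=[0,3]; order=4
step 2: dequeue 0; queue=[3,2]; order=4,0
step 3: dequeue 3; queue=[2]; order=4,0,3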